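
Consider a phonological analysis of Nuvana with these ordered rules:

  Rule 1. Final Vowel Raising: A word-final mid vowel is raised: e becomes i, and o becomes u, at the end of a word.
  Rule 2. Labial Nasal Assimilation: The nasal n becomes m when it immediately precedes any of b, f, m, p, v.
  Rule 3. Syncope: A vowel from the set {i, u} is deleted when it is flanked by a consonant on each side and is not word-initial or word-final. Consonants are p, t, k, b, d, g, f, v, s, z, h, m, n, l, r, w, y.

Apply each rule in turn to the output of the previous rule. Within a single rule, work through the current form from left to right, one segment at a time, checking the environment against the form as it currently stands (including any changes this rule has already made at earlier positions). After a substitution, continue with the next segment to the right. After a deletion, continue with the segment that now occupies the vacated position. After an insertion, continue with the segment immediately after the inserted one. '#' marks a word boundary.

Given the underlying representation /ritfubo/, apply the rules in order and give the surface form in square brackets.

[rtfbu]

Rule 1 Final Vowel Raising: [ritfubo] → [ritfubu]
Rule 2 Labial Nasal Assimilation: no change — [ritfubu]
Rule 3 Syncope: [ritfubu] → [rtfbu]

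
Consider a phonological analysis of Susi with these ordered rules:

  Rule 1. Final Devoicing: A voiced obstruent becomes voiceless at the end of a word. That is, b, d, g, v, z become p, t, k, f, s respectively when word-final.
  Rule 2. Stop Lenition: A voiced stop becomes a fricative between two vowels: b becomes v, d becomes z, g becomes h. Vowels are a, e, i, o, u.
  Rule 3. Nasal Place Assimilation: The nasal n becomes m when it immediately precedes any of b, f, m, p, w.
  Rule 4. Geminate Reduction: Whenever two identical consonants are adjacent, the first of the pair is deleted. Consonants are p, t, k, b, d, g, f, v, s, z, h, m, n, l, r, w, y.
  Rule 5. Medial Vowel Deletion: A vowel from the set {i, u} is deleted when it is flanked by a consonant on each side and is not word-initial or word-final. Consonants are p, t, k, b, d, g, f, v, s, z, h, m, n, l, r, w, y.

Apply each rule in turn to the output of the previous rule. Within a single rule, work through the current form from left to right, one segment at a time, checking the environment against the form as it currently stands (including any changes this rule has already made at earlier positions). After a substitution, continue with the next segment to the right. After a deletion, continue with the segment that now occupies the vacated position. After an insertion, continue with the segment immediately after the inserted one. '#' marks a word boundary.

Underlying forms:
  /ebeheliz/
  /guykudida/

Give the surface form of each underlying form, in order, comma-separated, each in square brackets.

[evehels], [gykzza]

/ebeheliz/:
  Rule 1 Final Devoicing: [ebeheliz] → [ebehelis]
  Rule 2 Stop Lenition: [ebehelis] → [evehelis]
  Rule 3 Nasal Place Assimilation: no change — [evehelis]
  Rule 4 Geminate Reduction: no change — [evehelis]
  Rule 5 Medial Vowel Deletion: [evehelis] → [evehels]
/guykudida/:
  Rule 1 Final Devoicing: no change — [guykudida]
  Rule 2 Stop Lenition: [guykudida] → [guykuziza]
  Rule 3 Nasal Place Assimilation: no change — [guykuziza]
  Rule 4 Geminate Reduction: no change — [guykuziza]
  Rule 5 Medial Vowel Deletion: [guykuziza] → [gykzza]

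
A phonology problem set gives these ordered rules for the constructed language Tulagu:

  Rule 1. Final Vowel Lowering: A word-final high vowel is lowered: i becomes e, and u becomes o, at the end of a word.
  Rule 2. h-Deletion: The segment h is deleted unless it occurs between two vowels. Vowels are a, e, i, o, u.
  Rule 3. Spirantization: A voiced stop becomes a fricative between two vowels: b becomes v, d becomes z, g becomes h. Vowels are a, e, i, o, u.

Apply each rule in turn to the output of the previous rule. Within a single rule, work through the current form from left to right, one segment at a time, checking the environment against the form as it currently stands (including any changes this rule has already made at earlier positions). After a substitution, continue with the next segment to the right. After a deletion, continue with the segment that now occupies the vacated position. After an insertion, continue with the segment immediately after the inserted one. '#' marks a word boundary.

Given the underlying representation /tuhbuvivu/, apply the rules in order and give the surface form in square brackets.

[tuvuvivo]

Rule 1 Final Vowel Lowering: [tuhbuvivu] → [tuhbuvivo]
Rule 2 h-Deletion: [tuhbuvivo] → [tubuvivo]
Rule 3 Spirantization: [tubuvivo] → [tuvuvivo]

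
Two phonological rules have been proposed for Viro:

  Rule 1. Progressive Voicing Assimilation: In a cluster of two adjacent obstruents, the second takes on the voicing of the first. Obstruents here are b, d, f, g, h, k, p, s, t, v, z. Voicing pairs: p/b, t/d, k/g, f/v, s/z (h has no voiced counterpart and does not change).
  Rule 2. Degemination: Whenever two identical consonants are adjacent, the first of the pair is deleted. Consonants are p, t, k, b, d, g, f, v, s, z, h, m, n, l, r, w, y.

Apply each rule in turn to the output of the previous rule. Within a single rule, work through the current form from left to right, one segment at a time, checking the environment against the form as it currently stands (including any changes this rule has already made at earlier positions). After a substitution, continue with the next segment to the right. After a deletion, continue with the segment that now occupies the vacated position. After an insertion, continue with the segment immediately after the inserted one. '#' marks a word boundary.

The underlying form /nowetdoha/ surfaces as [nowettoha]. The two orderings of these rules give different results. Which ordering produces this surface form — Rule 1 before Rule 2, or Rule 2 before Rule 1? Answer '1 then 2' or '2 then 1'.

Order 1 then 2:
  1 Progressive Voicing Assimilation: [nowetdoha] → [nowettoha]
  2 Degemination: [nowettoha] → [nowetoha]
  result: [nowetoha]
Order 2 then 1:
  2 Degemination: no change — [nowetdoha]
  1 Progressive Voicing Assimilation: [nowetdoha] → [nowettoha]
  result: [nowettoha]

2 then 1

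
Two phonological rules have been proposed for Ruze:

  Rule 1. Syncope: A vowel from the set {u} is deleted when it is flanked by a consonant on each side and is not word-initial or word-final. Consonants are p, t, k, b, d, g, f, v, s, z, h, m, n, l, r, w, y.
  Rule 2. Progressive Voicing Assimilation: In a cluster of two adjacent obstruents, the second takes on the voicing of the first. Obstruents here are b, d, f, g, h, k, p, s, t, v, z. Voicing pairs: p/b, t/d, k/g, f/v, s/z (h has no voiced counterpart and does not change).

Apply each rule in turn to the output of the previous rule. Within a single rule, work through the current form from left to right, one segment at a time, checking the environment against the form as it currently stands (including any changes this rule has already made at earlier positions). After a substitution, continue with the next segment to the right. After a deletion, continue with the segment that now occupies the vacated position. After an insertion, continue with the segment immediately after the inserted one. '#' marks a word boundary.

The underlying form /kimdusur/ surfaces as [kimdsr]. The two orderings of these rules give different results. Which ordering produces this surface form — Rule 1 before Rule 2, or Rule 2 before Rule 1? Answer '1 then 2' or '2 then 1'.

Order 1 then 2:
  1 Syncope: [kimdusur] → [kimdsr]
  2 Progressive Voicing Assimilation: [kimdsr] → [kimdzr]
  result: [kimdzr]
Order 2 then 1:
  2 Progressive Voicing Assimilation: no change — [kimdusur]
  1 Syncope: [kimdusur] → [kimdsr]
  result: [kimdsr]

2 then 1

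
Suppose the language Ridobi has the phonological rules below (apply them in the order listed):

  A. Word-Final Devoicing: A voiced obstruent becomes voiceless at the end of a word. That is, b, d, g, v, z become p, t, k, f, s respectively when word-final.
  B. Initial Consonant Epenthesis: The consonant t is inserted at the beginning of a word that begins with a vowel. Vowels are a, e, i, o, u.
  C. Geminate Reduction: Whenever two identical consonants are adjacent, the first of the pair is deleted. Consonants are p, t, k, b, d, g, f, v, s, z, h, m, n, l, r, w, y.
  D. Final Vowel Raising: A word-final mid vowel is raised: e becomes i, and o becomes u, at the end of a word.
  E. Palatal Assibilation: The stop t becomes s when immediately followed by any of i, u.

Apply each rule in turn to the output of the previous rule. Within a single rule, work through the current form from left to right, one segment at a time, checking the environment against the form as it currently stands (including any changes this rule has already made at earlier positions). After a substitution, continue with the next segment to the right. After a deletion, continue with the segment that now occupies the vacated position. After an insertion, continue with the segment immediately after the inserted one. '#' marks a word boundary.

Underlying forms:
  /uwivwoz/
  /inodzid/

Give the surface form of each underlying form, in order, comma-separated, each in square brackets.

/uwivwoz/:
  A Word-Final Devoicing: [uwivwoz] → [uwivwos]
  B Initial Consonant Epenthesis: [uwivwos] → [tuwivwos]
  C Geminate Reduction: no change — [tuwivwos]
  D Final Vowel Raising: no change — [tuwivwos]
  E Palatal Assibilation: [tuwivwos] → [suwivwos]
/inodzid/:
  A Word-Final Devoicing: [inodzid] → [inodzit]
  B Initial Consonant Epenthesis: [inodzit] → [tinodzit]
  C Geminate Reduction: no change — [tinodzit]
  D Final Vowel Raising: no change — [tinodzit]
  E Palatal Assibilation: [tinodzit] → [sinodzit]

[suwivwos], [sinodzit]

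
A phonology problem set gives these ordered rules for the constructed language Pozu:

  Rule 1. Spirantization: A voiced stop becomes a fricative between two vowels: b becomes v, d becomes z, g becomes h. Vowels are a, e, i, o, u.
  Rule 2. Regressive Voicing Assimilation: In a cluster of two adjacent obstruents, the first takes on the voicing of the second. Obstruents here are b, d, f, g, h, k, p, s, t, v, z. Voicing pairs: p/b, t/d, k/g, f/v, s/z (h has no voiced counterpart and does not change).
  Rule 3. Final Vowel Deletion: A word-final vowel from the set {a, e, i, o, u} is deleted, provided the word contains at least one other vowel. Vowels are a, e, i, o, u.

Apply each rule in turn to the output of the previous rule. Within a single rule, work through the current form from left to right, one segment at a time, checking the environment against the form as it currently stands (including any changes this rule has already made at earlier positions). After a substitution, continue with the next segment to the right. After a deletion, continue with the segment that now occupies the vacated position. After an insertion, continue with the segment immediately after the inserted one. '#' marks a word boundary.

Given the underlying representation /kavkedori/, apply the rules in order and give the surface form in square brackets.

[kafkezor]

Rule 1 Spirantization: [kavkedori] → [kavkezori]
Rule 2 Regressive Voicing Assimilation: [kavkezori] → [kafkezori]
Rule 3 Final Vowel Deletion: [kafkezori] → [kafkezor]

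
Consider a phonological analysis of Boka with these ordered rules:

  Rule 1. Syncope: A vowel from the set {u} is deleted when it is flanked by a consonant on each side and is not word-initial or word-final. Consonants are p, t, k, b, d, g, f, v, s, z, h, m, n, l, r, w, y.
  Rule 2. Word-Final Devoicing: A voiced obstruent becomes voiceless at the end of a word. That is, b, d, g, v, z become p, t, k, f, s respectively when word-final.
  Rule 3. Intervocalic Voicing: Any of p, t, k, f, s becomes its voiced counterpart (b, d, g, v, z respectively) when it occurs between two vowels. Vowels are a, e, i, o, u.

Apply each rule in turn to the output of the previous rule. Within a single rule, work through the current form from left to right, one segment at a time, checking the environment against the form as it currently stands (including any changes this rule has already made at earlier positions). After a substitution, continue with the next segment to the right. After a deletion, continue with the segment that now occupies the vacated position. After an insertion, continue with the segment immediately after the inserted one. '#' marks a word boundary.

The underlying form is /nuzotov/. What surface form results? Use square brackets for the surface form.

Rule 1 Syncope: [nuzotov] → [nzotov]
Rule 2 Word-Final Devoicing: [nzotov] → [nzotof]
Rule 3 Intervocalic Voicing: [nzotof] → [nzodof]

[nzodof]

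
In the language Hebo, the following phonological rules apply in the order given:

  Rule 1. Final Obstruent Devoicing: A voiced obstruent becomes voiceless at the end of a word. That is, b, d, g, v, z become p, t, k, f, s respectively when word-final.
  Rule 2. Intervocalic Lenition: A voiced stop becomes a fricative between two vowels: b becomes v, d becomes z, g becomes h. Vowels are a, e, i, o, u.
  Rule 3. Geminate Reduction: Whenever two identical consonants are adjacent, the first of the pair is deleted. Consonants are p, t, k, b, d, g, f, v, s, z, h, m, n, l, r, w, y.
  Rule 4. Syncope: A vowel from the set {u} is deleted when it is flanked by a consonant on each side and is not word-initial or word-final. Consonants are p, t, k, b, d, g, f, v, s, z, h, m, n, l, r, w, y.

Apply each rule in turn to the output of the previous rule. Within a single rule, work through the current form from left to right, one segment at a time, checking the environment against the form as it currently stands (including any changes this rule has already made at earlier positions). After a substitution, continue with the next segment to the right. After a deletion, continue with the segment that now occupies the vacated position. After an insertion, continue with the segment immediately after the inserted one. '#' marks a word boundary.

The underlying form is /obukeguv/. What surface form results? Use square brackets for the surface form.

Rule 1 Final Obstruent Devoicing: [obukeguv] → [obukeguf]
Rule 2 Intervocalic Lenition: [obukeguf] → [ovukehuf]
Rule 3 Geminate Reduction: no change — [ovukehuf]
Rule 4 Syncope: [ovukehuf] → [ovkehf]

[ovkehf]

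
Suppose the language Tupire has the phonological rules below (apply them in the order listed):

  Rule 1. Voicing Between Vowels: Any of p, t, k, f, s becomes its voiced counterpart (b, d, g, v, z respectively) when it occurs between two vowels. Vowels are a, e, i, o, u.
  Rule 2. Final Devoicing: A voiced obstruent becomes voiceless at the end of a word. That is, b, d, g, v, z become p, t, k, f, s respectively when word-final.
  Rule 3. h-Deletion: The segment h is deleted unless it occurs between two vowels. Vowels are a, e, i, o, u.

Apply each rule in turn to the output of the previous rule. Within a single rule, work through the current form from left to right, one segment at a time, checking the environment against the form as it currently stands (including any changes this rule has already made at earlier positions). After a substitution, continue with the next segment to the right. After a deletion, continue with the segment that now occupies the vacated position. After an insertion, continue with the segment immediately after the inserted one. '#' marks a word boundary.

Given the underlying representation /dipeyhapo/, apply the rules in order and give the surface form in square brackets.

[dibeyabo]

Rule 1 Voicing Between Vowels: [dipeyhapo] → [dibeyhabo]
Rule 2 Final Devoicing: no change — [dibeyhabo]
Rule 3 h-Deletion: [dibeyhabo] → [dibeyabo]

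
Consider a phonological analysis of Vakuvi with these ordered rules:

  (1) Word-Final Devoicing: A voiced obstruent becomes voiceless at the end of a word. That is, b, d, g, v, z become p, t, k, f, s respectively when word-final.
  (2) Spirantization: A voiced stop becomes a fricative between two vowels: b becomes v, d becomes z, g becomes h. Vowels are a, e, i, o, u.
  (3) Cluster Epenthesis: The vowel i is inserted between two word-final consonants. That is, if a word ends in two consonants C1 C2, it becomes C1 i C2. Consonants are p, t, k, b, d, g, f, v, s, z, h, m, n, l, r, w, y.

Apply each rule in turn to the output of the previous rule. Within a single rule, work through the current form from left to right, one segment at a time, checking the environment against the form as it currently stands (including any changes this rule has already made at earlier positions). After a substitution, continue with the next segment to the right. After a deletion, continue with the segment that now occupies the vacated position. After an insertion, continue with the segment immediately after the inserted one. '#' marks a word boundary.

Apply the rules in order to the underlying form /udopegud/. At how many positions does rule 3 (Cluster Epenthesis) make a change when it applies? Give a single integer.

0

(1) Word-Final Devoicing: [udopegud] → [udopegut]
(2) Spirantization: [udopegut] → [uzopehut]
(3) Cluster Epenthesis: no change — [uzopehut]
Rule 3 changed 0 position(s).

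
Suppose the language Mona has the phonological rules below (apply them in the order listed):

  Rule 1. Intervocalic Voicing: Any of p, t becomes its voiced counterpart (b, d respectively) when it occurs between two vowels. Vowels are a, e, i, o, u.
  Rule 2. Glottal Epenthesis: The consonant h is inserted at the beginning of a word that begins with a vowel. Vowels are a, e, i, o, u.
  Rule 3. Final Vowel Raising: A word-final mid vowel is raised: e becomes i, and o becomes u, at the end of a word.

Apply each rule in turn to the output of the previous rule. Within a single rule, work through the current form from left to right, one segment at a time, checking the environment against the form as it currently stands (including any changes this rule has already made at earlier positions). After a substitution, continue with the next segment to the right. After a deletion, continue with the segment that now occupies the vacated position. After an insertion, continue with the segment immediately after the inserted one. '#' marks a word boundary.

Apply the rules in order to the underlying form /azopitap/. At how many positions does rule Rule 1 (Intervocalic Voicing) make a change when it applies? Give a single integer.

Rule 1 Intervocalic Voicing: [azopitap] → [azobidap]
Rule 2 Glottal Epenthesis: [azobidap] → [hazobidap]
Rule 3 Final Vowel Raising: no change — [hazobidap]
Rule Rule 1 changed 2 position(s).

2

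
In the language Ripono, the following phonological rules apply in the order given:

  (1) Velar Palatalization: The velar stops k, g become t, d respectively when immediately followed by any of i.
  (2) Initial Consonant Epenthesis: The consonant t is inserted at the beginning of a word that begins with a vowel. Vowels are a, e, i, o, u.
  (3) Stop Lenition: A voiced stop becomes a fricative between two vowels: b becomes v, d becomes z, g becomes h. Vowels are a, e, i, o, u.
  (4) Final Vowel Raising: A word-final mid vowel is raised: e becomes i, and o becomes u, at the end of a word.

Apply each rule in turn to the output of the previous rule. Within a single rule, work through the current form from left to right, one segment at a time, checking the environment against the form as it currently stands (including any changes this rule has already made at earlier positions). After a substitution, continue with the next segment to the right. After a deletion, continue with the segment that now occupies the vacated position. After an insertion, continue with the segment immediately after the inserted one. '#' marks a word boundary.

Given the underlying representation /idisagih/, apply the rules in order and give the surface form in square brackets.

[tizisazih]

(1) Velar Palatalization: [idisagih] → [idisadih]
(2) Initial Consonant Epenthesis: [idisadih] → [tidisadih]
(3) Stop Lenition: [tidisadih] → [tizisazih]
(4) Final Vowel Raising: no change — [tizisazih]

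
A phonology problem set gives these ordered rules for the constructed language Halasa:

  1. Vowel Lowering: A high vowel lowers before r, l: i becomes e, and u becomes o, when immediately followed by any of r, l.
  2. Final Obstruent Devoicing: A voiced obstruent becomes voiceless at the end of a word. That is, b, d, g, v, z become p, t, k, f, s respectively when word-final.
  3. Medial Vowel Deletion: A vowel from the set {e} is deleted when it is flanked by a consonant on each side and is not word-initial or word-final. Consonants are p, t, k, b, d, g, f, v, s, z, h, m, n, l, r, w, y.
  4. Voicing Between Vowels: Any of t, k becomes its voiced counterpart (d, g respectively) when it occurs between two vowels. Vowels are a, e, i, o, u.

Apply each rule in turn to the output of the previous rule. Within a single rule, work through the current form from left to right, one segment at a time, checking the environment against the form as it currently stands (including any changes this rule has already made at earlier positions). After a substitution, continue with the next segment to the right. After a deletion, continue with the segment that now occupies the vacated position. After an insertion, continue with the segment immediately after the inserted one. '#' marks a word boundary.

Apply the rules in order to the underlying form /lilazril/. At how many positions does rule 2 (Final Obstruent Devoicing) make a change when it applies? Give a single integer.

0

1 Vowel Lowering: [lilazril] → [lelazrel]
2 Final Obstruent Devoicing: no change — [lelazrel]
3 Medial Vowel Deletion: [lelazrel] → [llazrl]
4 Voicing Between Vowels: no change — [llazrl]
Rule 2 changed 0 position(s).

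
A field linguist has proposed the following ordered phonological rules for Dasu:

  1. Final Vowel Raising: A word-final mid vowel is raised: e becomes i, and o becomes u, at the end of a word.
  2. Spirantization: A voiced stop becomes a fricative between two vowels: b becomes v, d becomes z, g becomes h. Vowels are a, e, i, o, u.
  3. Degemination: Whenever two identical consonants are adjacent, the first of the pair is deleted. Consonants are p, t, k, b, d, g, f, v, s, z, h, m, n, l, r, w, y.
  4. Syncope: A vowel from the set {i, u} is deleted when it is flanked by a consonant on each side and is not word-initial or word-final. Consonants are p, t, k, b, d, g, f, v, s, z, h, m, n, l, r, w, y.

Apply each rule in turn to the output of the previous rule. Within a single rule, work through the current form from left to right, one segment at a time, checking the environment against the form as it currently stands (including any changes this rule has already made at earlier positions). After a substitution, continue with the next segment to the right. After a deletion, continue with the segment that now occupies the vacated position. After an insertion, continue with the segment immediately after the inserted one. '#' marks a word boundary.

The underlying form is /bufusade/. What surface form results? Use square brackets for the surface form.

1 Final Vowel Raising: [bufusade] → [bufusadi]
2 Spirantization: [bufusadi] → [bufusazi]
3 Degemination: no change — [bufusazi]
4 Syncope: [bufusazi] → [bfsazi]

[bfsazi]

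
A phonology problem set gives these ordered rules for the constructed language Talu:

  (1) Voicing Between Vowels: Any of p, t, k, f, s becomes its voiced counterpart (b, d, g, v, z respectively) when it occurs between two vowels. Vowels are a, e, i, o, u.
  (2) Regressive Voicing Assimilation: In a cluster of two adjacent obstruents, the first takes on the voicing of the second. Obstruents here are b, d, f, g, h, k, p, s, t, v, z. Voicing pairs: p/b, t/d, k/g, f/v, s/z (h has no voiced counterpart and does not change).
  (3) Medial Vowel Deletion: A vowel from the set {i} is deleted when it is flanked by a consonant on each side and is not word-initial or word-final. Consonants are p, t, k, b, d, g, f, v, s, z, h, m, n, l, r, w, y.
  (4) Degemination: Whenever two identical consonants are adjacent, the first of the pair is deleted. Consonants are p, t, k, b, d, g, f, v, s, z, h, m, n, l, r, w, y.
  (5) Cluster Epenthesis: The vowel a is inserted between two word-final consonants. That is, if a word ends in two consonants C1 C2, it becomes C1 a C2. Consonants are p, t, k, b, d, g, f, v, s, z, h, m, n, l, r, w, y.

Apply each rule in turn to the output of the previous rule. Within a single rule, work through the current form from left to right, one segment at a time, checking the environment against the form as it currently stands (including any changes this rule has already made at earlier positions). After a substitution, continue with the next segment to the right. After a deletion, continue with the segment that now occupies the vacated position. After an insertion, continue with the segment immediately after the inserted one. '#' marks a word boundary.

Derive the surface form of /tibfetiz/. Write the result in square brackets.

[tpfedaz]

(1) Voicing Between Vowels: [tibfetiz] → [tibfediz]
(2) Regressive Voicing Assimilation: [tibfediz] → [tipfediz]
(3) Medial Vowel Deletion: [tipfediz] → [tpfedz]
(4) Degemination: no change — [tpfedz]
(5) Cluster Epenthesis: [tpfedz] → [tpfedaz]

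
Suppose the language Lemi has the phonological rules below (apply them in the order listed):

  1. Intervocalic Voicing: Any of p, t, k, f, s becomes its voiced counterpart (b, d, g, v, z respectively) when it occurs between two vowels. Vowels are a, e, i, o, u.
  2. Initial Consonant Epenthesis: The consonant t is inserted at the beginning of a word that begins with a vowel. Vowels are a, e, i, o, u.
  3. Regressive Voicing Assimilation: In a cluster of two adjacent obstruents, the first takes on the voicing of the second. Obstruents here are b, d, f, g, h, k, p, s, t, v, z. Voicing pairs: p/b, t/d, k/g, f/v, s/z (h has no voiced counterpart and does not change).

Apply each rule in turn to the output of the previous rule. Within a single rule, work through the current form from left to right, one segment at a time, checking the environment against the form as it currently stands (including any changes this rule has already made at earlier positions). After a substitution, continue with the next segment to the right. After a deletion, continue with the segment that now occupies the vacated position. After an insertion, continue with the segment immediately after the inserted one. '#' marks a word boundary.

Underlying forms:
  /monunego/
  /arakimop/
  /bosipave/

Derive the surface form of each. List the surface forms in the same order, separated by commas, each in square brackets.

/monunego/:
  1 Intervocalic Voicing: no change — [monunego]
  2 Initial Consonant Epenthesis: no change — [monunego]
  3 Regressive Voicing Assimilation: no change — [monunego]
/arakimop/:
  1 Intervocalic Voicing: [arakimop] → [aragimop]
  2 Initial Consonant Epenthesis: [aragimop] → [taragimop]
  3 Regressive Voicing Assimilation: no change — [taragimop]
/bosipave/:
  1 Intervocalic Voicing: [bosipave] → [bozibave]
  2 Initial Consonant Epenthesis: no change — [bozibave]
  3 Regressive Voicing Assimilation: no change — [bozibave]

[monunego], [taragimop], [bozibave]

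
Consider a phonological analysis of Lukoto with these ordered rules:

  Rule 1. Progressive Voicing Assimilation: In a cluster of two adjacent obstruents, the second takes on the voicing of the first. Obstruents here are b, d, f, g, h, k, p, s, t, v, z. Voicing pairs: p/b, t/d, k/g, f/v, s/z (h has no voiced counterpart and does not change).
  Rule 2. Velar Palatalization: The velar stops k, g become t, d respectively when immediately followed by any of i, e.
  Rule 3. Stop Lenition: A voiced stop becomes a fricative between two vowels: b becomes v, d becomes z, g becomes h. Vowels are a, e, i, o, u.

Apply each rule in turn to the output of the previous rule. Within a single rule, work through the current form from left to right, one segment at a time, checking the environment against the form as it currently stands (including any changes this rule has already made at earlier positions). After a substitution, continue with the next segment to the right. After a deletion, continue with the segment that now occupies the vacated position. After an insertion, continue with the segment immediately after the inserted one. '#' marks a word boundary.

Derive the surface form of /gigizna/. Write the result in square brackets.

[dizizna]

Rule 1 Progressive Voicing Assimilation: no change — [gigizna]
Rule 2 Velar Palatalization: [gigizna] → [didizna]
Rule 3 Stop Lenition: [didizna] → [dizizna]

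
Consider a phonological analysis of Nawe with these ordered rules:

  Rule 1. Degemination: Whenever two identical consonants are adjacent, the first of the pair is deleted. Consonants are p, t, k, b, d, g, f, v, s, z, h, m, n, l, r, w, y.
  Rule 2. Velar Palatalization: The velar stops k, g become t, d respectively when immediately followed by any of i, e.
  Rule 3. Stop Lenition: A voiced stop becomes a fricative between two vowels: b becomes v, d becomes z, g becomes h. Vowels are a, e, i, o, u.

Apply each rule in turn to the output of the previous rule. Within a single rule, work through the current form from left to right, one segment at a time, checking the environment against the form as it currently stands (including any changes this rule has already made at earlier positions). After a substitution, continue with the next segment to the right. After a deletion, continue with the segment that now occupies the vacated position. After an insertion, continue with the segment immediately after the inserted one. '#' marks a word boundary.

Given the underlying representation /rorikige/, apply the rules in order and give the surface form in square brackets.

Rule 1 Degemination: no change — [rorikige]
Rule 2 Velar Palatalization: [rorikige] → [roritide]
Rule 3 Stop Lenition: [roritide] → [roritize]

[roritize]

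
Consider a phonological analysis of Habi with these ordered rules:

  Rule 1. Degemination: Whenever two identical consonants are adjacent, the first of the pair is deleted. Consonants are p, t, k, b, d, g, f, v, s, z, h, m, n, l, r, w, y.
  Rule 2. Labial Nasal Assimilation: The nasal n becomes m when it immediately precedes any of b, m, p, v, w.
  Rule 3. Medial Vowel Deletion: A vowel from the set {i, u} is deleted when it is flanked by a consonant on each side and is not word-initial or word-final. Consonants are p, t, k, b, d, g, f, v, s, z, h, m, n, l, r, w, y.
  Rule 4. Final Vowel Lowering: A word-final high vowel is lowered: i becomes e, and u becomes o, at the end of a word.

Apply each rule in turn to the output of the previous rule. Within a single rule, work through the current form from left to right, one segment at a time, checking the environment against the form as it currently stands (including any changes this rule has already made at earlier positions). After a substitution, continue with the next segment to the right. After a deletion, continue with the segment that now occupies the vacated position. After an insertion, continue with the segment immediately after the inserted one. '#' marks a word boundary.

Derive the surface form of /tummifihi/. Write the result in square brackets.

Rule 1 Degemination: [tummifihi] → [tumifihi]
Rule 2 Labial Nasal Assimilation: no change — [tumifihi]
Rule 3 Medial Vowel Deletion: [tumifihi] → [tmfhi]
Rule 4 Final Vowel Lowering: [tmfhi] → [tmfhe]

[tmfhe]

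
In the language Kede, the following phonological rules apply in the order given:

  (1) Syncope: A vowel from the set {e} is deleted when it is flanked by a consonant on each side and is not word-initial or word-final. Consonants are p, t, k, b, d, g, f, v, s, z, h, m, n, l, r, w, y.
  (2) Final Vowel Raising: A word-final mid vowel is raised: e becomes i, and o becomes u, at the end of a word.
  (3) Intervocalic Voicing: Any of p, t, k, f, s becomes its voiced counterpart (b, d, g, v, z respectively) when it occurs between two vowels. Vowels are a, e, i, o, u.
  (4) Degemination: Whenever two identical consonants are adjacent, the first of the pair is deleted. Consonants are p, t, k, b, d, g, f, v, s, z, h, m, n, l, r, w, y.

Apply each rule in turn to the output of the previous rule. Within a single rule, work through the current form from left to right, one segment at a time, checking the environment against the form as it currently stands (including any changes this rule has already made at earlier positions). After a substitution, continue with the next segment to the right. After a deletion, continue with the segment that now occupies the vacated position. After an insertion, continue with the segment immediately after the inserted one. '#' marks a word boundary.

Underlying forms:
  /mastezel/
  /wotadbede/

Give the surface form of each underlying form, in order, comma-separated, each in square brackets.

/mastezel/:
  (1) Syncope: [mastezel] → [mastzl]
  (2) Final Vowel Raising: no change — [mastzl]
  (3) Intervocalic Voicing: no change — [mastzl]
  (4) Degemination: no change — [mastzl]
/wotadbede/:
  (1) Syncope: [wotadbede] → [wotadbde]
  (2) Final Vowel Raising: [wotadbde] → [wotadbdi]
  (3) Intervocalic Voicing: [wotadbdi] → [wodadbdi]
  (4) Degemination: no change — [wodadbdi]

[mastzl], [wodadbdi]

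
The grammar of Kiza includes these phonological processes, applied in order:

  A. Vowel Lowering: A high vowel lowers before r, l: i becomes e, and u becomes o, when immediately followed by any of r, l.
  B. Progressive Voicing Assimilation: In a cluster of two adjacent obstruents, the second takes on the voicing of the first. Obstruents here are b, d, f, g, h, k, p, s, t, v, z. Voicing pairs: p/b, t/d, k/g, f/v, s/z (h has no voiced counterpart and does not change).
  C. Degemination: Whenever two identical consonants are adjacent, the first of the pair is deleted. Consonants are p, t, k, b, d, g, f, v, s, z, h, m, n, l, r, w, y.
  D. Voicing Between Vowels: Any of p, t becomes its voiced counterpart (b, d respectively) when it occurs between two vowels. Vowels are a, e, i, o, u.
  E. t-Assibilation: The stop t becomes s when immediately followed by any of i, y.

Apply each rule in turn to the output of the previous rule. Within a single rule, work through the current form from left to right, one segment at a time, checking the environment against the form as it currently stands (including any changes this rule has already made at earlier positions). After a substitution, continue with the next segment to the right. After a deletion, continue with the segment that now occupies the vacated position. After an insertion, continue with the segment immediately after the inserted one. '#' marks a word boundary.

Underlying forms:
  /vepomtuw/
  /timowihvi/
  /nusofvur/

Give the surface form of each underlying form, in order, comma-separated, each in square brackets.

[vebomtuw], [simowihfi], [nusofor]

/vepomtuw/:
  A Vowel Lowering: no change — [vepomtuw]
  B Progressive Voicing Assimilation: no change — [vepomtuw]
  C Degemination: no change — [vepomtuw]
  D Voicing Between Vowels: [vepomtuw] → [vebomtuw]
  E t-Assibilation: no change — [vebomtuw]
/timowihvi/:
  A Vowel Lowering: no change — [timowihvi]
  B Progressive Voicing Assimilation: [timowihvi] → [timowihfi]
  C Degemination: no change — [timowihfi]
  D Voicing Between Vowels: no change — [timowihfi]
  E t-Assibilation: [timowihfi] → [simowihfi]
/nusofvur/:
  A Vowel Lowering: [nusofvur] → [nusofvor]
  B Progressive Voicing Assimilation: [nusofvor] → [nusoffor]
  C Degemination: [nusoffor] → [nusofor]
  D Voicing Between Vowels: no change — [nusofor]
  E t-Assibilation: no change — [nusofor]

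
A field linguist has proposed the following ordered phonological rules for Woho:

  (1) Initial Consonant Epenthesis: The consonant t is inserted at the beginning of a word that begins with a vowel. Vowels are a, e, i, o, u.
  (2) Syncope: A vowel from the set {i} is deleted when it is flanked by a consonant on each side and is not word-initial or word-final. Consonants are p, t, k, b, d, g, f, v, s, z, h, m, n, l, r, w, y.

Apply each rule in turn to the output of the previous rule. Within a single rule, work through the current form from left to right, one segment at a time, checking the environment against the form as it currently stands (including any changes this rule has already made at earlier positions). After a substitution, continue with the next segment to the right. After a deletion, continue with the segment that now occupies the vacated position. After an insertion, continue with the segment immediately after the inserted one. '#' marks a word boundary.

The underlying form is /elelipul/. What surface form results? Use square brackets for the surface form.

(1) Initial Consonant Epenthesis: [elelipul] → [telelipul]
(2) Syncope: [telelipul] → [telelpul]

[telelpul]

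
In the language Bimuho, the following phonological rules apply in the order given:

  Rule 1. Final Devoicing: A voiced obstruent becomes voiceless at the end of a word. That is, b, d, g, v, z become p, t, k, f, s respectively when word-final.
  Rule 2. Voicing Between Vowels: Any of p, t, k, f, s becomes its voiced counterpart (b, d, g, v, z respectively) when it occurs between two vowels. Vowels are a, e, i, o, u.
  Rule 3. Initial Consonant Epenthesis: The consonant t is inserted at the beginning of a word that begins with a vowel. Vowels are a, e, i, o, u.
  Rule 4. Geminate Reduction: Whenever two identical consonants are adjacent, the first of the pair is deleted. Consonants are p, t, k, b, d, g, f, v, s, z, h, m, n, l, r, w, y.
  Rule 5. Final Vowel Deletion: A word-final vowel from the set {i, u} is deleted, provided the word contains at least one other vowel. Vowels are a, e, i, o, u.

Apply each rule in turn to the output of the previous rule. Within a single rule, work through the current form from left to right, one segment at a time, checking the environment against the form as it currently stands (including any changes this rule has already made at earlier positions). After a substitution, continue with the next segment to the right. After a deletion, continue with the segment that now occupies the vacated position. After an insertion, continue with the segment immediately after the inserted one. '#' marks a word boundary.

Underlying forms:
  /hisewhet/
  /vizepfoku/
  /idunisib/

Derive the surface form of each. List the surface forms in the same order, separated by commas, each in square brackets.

/hisewhet/:
  Rule 1 Final Devoicing: no change — [hisewhet]
  Rule 2 Voicing Between Vowels: [hisewhet] → [hizewhet]
  Rule 3 Initial Consonant Epenthesis: no change — [hizewhet]
  Rule 4 Geminate Reduction: no change — [hizewhet]
  Rule 5 Final Vowel Deletion: no change — [hizewhet]
/vizepfoku/:
  Rule 1 Final Devoicing: no change — [vizepfoku]
  Rule 2 Voicing Between Vowels: [vizepfoku] → [vizepfogu]
  Rule 3 Initial Consonant Epenthesis: no change — [vizepfogu]
  Rule 4 Geminate Reduction: no change — [vizepfogu]
  Rule 5 Final Vowel Deletion: [vizepfogu] → [vizepfog]
/idunisib/:
  Rule 1 Final Devoicing: [idunisib] → [idunisip]
  Rule 2 Voicing Between Vowels: [idunisip] → [idunizip]
  Rule 3 Initial Consonant Epenthesis: [idunizip] → [tidunizip]
  Rule 4 Geminate Reduction: no change — [tidunizip]
  Rule 5 Final Vowel Deletion: no change — [tidunizip]

[hizewhet], [vizepfog], [tidunizip]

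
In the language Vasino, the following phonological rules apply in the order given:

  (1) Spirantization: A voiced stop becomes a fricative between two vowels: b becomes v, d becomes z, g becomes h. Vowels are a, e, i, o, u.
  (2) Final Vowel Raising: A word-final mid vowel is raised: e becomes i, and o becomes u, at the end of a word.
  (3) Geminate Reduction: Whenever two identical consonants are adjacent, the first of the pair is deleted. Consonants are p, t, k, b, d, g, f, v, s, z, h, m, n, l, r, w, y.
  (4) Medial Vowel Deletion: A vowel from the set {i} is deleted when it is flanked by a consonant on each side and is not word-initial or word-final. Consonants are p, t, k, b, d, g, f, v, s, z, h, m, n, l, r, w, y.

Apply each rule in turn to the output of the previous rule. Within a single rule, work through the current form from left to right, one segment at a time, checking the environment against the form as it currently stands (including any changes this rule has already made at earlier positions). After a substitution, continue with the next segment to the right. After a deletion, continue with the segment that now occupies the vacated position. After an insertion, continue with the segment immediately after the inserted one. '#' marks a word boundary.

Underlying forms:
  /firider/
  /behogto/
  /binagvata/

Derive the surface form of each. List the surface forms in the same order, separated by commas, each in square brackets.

/firider/:
  (1) Spirantization: [firider] → [firizer]
  (2) Final Vowel Raising: no change — [firizer]
  (3) Geminate Reduction: no change — [firizer]
  (4) Medial Vowel Deletion: [firizer] → [frzer]
/behogto/:
  (1) Spirantization: no change — [behogto]
  (2) Final Vowel Raising: [behogto] → [behogtu]
  (3) Geminate Reduction: no change — [behogtu]
  (4) Medial Vowel Deletion: no change — [behogtu]
/binagvata/:
  (1) Spirantization: no change — [binagvata]
  (2) Final Vowel Raising: no change — [binagvata]
  (3) Geminate Reduction: no change — [binagvata]
  (4) Medial Vowel Deletion: [binagvata] → [bnagvata]

[frzer], [behogtu], [bnagvata]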